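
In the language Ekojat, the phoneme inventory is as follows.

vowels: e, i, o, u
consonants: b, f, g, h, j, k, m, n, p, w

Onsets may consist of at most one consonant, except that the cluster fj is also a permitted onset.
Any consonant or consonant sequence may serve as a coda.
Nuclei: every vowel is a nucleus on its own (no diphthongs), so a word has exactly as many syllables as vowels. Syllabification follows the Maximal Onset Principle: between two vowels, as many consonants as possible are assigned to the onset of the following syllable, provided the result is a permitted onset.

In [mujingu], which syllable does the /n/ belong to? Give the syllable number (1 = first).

The vowels are u, i, u — 3 nuclei, so 3 syllables.
V1 /u/ – V2 /i/: /j/ → onset of the next syllable (single consonants are always licit onsets).
V2 /i/ – V3 /u/: cluster /ng/ — the longest permitted-onset suffix is /g/; onset = /g/, preceding coda = /n/.
Putting it together: mu.jin.gu.
The /n/ is in the coda of syllable 2 (/jin/).

2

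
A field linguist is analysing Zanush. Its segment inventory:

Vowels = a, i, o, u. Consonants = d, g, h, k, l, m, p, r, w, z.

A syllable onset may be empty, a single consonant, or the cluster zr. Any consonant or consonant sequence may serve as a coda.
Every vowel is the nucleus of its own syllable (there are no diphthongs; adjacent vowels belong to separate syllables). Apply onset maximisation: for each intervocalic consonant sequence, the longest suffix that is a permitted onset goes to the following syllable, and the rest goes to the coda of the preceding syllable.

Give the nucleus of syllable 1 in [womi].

o

Vowels present: o, i; each is a nucleus, giving 2 syllables.
The first nucleus (vowel 1 from the left) is /o/.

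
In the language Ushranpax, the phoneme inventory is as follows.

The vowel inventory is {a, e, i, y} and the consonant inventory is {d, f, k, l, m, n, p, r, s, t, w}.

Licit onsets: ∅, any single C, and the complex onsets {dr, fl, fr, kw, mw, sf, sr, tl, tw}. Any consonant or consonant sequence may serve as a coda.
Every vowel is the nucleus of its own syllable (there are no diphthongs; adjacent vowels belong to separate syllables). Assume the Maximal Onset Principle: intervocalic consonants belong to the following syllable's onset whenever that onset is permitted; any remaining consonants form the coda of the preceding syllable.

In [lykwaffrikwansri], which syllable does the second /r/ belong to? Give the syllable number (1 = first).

5

Nuclei (vowels): y, a, i, a, i → 5 syllables.
/y…a/ gap (V1→V2): cluster /kw/ — /kw/ is itself a permitted onset, so the whole cluster goes right; preceding coda = ∅.
/a…i/ gap (V2→V3): /ffr/ splits as /f/ + /fr/ (/fr/ is the longest suffix that is a licit onset).
/i…a/ gap (V3→V4): /kw/ — entire cluster is a permitted onset → onset /kw/, coda ∅.
/a…i/ gap (V4→V5): /nsr/ — longest licit onset from the right is /sr/, leaving /n/ as coda.
Putting it together: ly.kwaf.fri.kwan.sri.
The second /r/ is in the onset of syllable 5 (/sri/).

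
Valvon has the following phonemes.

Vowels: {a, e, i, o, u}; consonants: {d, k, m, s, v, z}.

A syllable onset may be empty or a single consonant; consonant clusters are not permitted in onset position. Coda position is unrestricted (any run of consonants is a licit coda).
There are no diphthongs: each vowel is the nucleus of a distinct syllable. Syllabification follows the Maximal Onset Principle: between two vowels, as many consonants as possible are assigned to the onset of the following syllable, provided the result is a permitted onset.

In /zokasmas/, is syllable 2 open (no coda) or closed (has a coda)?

The vowels are o, a, a — 3 nuclei, so 3 syllables.
V1 /o/ – V2 /a/: just /k/ — single C goes to the following onset.
V2 /a/ – V3 /a/: /sm/ splits as /s/ + /m/ (/m/ is the longest suffix that is a licit onset).
So the parse is zo.kas.mas.
Syllable 2 is /kas/ with coda /s/, so it is closed.

closed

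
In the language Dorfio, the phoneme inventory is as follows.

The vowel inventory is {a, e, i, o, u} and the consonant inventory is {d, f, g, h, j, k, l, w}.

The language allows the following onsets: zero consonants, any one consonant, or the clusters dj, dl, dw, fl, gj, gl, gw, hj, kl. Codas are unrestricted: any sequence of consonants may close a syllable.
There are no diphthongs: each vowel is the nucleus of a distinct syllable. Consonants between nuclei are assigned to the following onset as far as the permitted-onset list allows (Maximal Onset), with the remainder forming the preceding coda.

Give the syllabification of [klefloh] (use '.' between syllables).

kle.floh

Vowels present: e, o; each is a nucleus, giving 2 syllables.
V1 /e/ – V2 /o/: /fl/ is a licit onset in full, so it all attaches to the next syllable.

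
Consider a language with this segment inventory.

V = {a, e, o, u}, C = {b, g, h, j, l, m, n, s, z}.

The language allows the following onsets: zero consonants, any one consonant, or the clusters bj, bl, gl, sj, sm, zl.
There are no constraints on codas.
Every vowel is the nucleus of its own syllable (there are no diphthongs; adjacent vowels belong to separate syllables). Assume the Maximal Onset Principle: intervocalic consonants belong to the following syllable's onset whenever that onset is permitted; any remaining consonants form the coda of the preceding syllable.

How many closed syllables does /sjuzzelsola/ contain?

The vowels are u, e, o, a — 4 nuclei, so 4 syllables.
V1 /u/ – V2 /e/: cluster /zz/ — the longest permitted-onset suffix is /z/; onset = /z/, preceding coda = /z/.
V2 /e/ – V3 /o/: cluster /ls/ — the longest permitted-onset suffix is /s/; onset = /s/, preceding coda = /l/.
V3 /o/ – V4 /a/: just /l/ — single C goes to the following onset.
So the parse is sjuz.zel.so.la.
Classifying each syllable: /sjuz/ (closed), /zel/ (closed), /so/ (open), /la/ (open).
Closed syllables: 2.

2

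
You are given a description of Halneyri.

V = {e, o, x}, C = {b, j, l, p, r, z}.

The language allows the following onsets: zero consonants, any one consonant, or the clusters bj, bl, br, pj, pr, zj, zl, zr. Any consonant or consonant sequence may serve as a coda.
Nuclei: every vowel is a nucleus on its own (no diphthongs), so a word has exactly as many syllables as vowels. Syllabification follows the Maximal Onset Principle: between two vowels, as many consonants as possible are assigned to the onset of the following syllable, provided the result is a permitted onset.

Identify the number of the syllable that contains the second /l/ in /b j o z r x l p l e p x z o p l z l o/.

3

Vowels present: o, x, e, x, o, o; each is a nucleus, giving 6 syllables.
σ1/σ2 boundary: /zr/ — entire cluster is a permitted onset → onset /zr/, coda ∅.
σ2/σ3 boundary: /lpl/; trying suffixes from longest down, /l/ is the first permitted one, so coda /lp/ | onset /l/.
σ3/σ4 boundary: /p/ is a single consonant, so it becomes the next onset.
σ4/σ5 boundary: /z/ is a single consonant, so it becomes the next onset.
σ5/σ6 boundary: /plzl/ splits as /pl/ + /zl/ (/zl/ is the longest suffix that is a licit onset).
Result: bjo.zrxlp.le.px.zopl.zlo.
The second /l/ is in the onset of syllable 3 (/le/).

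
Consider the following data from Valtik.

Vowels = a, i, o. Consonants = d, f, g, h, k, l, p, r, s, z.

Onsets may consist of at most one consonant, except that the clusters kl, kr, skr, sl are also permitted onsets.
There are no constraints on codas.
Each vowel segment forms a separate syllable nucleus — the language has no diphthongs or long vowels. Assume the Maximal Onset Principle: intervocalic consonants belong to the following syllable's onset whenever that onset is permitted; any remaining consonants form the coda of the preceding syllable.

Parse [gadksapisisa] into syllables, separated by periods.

gadk.sa.pi.si.sa

Vowels present: a, a, i, i, a; each is a nucleus, giving 5 syllables.
/a…a/ gap (V1→V2): cluster /dks/ — the longest permitted-onset suffix is /s/; onset = /s/, preceding coda = /dk/.
/a…i/ gap (V2→V3): just /p/ — single C goes to the following onset.
/i…i/ gap (V3→V4): just /s/ — single C goes to the following onset.
/i…a/ gap (V4→V5): /s/ is a single consonant, so it becomes the next onset.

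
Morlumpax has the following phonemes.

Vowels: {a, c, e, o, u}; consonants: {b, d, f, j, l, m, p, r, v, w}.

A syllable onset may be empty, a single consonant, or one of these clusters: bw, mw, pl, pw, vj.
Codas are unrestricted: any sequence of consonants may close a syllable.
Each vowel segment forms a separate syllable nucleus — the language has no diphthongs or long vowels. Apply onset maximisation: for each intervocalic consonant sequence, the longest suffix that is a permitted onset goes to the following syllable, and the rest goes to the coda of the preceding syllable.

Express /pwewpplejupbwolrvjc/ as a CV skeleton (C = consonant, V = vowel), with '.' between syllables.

CCVCC.CCV.CVC.CCVCC.CCV

The vowels are e, e, u, o, c — 5 nuclei, so 5 syllables.
σ1/σ2 boundary: /wppl/; trying suffixes from longest down, /pl/ is the first permitted one, so coda /wp/ | onset /pl/.
σ2/σ3 boundary: /j/ is a single consonant, so it becomes the next onset.
σ3/σ4 boundary: /pbw/ — longest licit onset from the right is /bw/, leaving /p/ as coda.
σ4/σ5 boundary: cluster /lrvj/ — the longest permitted-onset suffix is /vj/; onset = /vj/, preceding coda = /lr/.
So the parse is pwewp.ple.jup.bwolr.vjc.
Mapping each syllable to C/V: /pwewp/ → CCVCC, /ple/ → CCV, /jup/ → CVC, /bwolr/ → CCVCC, /vjc/ → CCV.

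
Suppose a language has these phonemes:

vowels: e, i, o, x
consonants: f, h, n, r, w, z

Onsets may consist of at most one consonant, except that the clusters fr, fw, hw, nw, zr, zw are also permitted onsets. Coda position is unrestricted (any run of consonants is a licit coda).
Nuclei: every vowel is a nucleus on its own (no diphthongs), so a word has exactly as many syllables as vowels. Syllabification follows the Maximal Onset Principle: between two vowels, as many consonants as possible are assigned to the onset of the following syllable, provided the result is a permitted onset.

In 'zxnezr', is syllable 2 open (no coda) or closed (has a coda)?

closed

Vowels present: x, e; each is a nucleus, giving 2 syllables.
V1 /x/ – V2 /e/: just /n/ — single C goes to the following onset.
Putting it together: zx.nezr.
Syllable 2 is /nezr/ with coda /zr/, so it is closed.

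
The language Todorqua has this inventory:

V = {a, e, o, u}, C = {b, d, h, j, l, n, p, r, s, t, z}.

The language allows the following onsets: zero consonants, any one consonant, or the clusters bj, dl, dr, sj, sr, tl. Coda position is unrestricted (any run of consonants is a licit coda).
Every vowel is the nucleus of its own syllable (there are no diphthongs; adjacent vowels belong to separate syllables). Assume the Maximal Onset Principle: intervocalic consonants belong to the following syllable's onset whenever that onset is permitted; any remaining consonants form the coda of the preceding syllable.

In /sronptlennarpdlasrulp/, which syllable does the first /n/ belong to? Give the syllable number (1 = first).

1

Vowels present: o, e, a, a, u; each is a nucleus, giving 5 syllables.
/o…e/ gap (V1→V2): /nptl/ splits as /np/ + /tl/ (/tl/ is the longest suffix that is a licit onset).
/e…a/ gap (V2→V3): /nn/; trying suffixes from longest down, /n/ is the first permitted one, so coda /n/ | onset /n/.
/a…a/ gap (V3→V4): /rpdl/; trying suffixes from longest down, /dl/ is the first permitted one, so coda /rp/ | onset /dl/.
/a…u/ gap (V4→V5): /sr/ — entire cluster is a permitted onset → onset /sr/, coda ∅.
Putting it together: sronp.tlen.narp.dla.srulp.
The first /n/ is in the coda of syllable 1 (/sronp/).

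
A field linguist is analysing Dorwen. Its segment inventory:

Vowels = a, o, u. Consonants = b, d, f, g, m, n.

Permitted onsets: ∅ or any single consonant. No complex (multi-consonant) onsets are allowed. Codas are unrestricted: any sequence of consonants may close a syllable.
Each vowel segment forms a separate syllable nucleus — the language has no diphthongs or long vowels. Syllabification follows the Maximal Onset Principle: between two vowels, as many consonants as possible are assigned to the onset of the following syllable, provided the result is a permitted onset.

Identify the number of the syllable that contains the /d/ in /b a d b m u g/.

1

Vowels present: a, u; each is a nucleus, giving 2 syllables.
V1 /a/ – V2 /u/: /dbm/; trying suffixes from longest down, /m/ is the first permitted one, so coda /db/ | onset /m/.
So the parse is badb.mug.
The /d/ is in the coda of syllable 1 (/badb/).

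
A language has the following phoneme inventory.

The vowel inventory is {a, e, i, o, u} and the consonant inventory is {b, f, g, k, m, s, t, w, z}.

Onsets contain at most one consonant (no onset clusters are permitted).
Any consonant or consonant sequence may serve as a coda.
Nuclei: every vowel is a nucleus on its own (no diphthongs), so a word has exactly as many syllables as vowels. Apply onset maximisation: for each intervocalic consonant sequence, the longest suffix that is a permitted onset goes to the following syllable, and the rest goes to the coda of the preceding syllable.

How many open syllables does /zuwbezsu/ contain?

Nuclei (vowels): u, e, u → 3 syllables.
/u…e/ gap (V1→V2): /wb/ splits as /w/ + /b/ (/b/ is the longest suffix that is a licit onset).
/e…u/ gap (V2→V3): /zs/ — longest licit onset from the right is /s/, leaving /z/ as coda.
Result: zuw.bez.su.
Classifying each syllable: /zuw/ (closed), /bez/ (closed), /su/ (open).
Open syllables: 1.

1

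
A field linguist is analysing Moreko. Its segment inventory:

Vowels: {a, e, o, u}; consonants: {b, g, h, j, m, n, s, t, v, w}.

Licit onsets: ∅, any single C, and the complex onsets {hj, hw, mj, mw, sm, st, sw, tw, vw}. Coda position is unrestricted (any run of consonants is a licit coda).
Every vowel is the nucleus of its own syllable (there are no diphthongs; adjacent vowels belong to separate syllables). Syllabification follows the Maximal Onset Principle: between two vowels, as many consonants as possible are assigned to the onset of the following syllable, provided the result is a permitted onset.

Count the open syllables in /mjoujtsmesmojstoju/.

Vowels present: o, u, e, o, o, u; each is a nucleus, giving 6 syllables.
/o…u/ gap (V1→V2): no consonants, so the boundary falls immediately after /o/.
/u…e/ gap (V2→V3): /jtsm/ splits as /jt/ + /sm/ (/sm/ is the longest suffix that is a licit onset).
/e…o/ gap (V3→V4): cluster /sm/ — /sm/ is itself a permitted onset, so the whole cluster goes right; preceding coda = ∅.
/o…o/ gap (V4→V5): /jst/; trying suffixes from longest down, /st/ is the first permitted one, so coda /j/ | onset /st/.
/o…u/ gap (V5→V6): just /j/ — single C goes to the following onset.
Syllabification: mjo.ujt.sme.smoj.sto.ju.
Classifying each syllable: /mjo/ (open), /ujt/ (closed), /sme/ (open), /smoj/ (closed), /sto/ (open), /ju/ (open).
Open syllables: 4.

4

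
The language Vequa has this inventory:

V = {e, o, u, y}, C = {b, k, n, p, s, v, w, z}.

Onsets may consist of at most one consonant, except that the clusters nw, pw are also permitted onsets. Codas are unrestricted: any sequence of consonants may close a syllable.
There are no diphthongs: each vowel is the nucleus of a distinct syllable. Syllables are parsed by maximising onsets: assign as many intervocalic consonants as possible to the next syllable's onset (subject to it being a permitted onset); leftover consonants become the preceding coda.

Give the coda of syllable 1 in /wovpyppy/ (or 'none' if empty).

v

Vowels present: o, y, y; each is a nucleus, giving 3 syllables.
/o…y/ gap (V1→V2): cluster /vp/ — the longest permitted-onset suffix is /p/; onset = /p/, preceding coda = /v/.
/y…y/ gap (V2→V3): /pp/ — longest licit onset from the right is /p/, leaving /p/ as coda.
Syllabification: wov.pyp.py.
Syllable 1 is /wov/: onset /w/, nucleus /o/, coda /v/.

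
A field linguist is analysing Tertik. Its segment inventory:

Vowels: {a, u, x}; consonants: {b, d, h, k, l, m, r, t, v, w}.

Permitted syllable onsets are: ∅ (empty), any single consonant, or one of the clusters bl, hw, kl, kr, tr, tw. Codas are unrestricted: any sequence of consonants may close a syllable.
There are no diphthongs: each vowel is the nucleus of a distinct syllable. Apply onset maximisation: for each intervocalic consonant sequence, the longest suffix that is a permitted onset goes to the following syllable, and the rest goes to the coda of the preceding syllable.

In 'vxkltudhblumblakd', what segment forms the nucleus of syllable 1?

x

The vowels are x, u, u, a — 4 nuclei, so 4 syllables.
The first nucleus (vowel 1 from the left) is /x/.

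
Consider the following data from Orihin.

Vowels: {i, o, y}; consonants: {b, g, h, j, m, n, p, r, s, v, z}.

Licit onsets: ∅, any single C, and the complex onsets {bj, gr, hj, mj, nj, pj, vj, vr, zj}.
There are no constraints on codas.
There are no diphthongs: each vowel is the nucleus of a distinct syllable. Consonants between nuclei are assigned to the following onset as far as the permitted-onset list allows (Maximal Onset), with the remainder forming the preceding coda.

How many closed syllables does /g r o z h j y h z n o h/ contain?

Nuclei (vowels): o, y, o → 3 syllables.
σ1/σ2 boundary: /zhj/ — longest licit onset from the right is /hj/, leaving /z/ as coda.
σ2/σ3 boundary: /hzn/ splits as /hz/ + /n/ (/n/ is the longest suffix that is a licit onset).
Result: groz.hjyhz.noh.
Classifying each syllable: /groz/ (closed), /hjyhz/ (closed), /noh/ (closed).
Closed syllables: 3.

3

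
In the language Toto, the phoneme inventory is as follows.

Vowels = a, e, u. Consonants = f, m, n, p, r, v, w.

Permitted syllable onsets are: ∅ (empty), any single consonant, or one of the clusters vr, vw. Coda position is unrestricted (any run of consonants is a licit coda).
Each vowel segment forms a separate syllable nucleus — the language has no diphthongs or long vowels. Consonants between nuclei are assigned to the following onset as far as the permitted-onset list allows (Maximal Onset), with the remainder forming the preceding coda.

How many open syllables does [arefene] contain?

The vowels are a, e, e, e — 4 nuclei, so 4 syllables.
/a…e/ gap (V1→V2): /r/ is a single consonant, so it becomes the next onset.
/e…e/ gap (V2→V3): /f/ → onset of the next syllable (single consonants are always licit onsets).
/e…e/ gap (V3→V4): just /n/ — single C goes to the following onset.
So the parse is a.re.fe.ne.
Classifying each syllable: /a/ (open), /re/ (open), /fe/ (open), /ne/ (open).
Open syllables: 4.

4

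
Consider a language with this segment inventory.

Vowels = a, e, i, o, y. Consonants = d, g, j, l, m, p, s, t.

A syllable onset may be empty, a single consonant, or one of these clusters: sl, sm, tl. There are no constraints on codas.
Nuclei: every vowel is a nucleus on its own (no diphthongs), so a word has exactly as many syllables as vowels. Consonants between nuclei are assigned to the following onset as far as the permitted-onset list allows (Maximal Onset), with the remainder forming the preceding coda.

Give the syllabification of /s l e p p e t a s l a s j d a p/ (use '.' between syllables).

slep.pe.ta.slasj.dap

The vowels are e, e, a, a, a — 5 nuclei, so 5 syllables.
/e…e/ gap (V1→V2): /pp/ — longest licit onset from the right is /p/, leaving /p/ as coda.
/e…a/ gap (V2→V3): /t/ is a single consonant, so it becomes the next onset.
/a…a/ gap (V3→V4): /sl/ is a licit onset in full, so it all attaches to the next syllable.
/a…a/ gap (V4→V5): /sjd/ splits as /sj/ + /d/ (/d/ is the longest suffix that is a licit onset).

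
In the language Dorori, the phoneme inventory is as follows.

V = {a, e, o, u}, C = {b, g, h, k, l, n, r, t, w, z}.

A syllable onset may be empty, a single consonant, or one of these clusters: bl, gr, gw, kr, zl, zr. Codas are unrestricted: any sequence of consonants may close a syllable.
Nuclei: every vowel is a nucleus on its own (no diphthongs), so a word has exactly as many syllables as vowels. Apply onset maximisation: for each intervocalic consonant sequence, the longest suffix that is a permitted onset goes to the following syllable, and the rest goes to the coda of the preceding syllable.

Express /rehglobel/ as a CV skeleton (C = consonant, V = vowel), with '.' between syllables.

CVCC.CV.CVC

Vowels present: e, o, e; each is a nucleus, giving 3 syllables.
Between /e/ (V1) and /o/ (V2): /hgl/; trying suffixes from longest down, /l/ is the first permitted one, so coda /hg/ | onset /l/.
Between /o/ (V2) and /e/ (V3): just /b/ — single C goes to the following onset.
So the parse is rehg.lo.bel.
Mapping each syllable to C/V: /rehg/ → CVCC, /lo/ → CV, /bel/ → CVC.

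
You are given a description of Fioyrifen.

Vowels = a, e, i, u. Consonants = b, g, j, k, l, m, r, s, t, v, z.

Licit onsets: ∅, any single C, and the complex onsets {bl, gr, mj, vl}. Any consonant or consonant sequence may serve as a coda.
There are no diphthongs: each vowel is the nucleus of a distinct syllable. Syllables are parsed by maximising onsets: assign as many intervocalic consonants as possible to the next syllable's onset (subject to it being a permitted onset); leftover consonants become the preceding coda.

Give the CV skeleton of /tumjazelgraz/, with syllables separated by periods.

CV.CCV.CVC.CCVC

Vowels present: u, a, e, a; each is a nucleus, giving 4 syllables.
/u…a/ gap (V1→V2): /mj/ — entire cluster is a permitted onset → onset /mj/, coda ∅.
/a…e/ gap (V2→V3): just /z/ — single C goes to the following onset.
/e…a/ gap (V3→V4): cluster /lgr/ — the longest permitted-onset suffix is /gr/; onset = /gr/, preceding coda = /l/.
Result: tu.mja.zel.graz.
Mapping each syllable to C/V: /tu/ → CV, /mja/ → CCV, /zel/ → CVC, /graz/ → CCVC.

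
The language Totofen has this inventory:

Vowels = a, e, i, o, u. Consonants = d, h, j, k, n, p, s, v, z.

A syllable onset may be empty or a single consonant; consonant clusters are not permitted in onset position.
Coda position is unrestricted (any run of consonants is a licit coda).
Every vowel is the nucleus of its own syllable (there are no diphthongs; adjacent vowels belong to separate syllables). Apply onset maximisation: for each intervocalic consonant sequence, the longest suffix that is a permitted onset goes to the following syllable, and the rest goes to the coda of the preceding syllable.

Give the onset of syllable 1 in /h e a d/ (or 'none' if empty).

h

The vowels are e, a — 2 nuclei, so 2 syllables.
V1 /e/ – V2 /a/: no consonants, so the boundary falls immediately after /e/.
Result: he.ad.
Syllable 1 is /he/: onset /h/, nucleus /e/, coda ∅.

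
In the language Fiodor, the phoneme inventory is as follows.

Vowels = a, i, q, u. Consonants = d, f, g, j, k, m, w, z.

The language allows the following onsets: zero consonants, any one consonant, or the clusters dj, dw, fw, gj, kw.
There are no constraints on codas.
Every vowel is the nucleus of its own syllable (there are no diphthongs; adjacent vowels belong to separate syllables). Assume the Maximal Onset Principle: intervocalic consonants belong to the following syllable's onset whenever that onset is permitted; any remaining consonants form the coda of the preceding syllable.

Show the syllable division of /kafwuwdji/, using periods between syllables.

ka.fwuw.dji

Nuclei (vowels): a, u, i → 3 syllables.
V1 /a/ – V2 /u/: /fw/ is a licit onset in full, so it all attaches to the next syllable.
V2 /u/ – V3 /i/: /wdj/; trying suffixes from longest down, /dj/ is the first permitted one, so coda /w/ | onset /dj/.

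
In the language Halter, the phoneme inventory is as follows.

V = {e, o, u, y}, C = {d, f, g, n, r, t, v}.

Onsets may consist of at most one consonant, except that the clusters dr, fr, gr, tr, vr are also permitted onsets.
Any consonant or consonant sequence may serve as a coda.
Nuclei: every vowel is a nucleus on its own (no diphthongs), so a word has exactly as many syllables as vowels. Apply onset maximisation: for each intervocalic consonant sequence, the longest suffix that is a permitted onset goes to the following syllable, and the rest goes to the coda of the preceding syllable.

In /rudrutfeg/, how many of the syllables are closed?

2

Vowels present: u, u, e; each is a nucleus, giving 3 syllables.
V1 /u/ – V2 /u/: cluster /dr/ — /dr/ is itself a permitted onset, so the whole cluster goes right; preceding coda = ∅.
V2 /u/ – V3 /e/: cluster /tf/ — the longest permitted-onset suffix is /f/; onset = /f/, preceding coda = /t/.
So the parse is ru.drut.feg.
Classifying each syllable: /ru/ (open), /drut/ (closed), /feg/ (closed).
Closed syllables: 2.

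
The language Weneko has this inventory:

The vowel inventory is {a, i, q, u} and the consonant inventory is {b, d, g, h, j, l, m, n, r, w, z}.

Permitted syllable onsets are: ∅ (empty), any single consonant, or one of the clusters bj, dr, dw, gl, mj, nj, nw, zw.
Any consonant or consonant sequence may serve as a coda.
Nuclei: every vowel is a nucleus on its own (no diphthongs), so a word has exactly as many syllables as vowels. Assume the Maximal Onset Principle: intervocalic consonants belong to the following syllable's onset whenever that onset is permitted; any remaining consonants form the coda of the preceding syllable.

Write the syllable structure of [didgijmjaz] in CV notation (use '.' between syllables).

CVC.CVC.CCVC

Vowels present: i, i, a; each is a nucleus, giving 3 syllables.
σ1/σ2 boundary: /dg/ splits as /d/ + /g/ (/g/ is the longest suffix that is a licit onset).
σ2/σ3 boundary: /jmj/ splits as /j/ + /mj/ (/mj/ is the longest suffix that is a licit onset).
Putting it together: did.gij.mjaz.
Mapping each syllable to C/V: /did/ → CVC, /gij/ → CVC, /mjaz/ → CCVC.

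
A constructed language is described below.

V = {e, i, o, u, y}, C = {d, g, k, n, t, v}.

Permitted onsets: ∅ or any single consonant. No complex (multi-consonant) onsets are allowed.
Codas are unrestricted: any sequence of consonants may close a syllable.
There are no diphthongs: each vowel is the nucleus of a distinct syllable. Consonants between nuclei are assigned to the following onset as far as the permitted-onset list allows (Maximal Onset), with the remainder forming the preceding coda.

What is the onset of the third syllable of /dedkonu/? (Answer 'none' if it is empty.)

Vowels present: e, o, u; each is a nucleus, giving 3 syllables.
σ1/σ2 boundary: cluster /dk/ — the longest permitted-onset suffix is /k/; onset = /k/, preceding coda = /d/.
σ2/σ3 boundary: /n/ → onset of the next syllable (single consonants are always licit onsets).
Syllabification: ded.ko.nu.
Syllable 3 is /nu/: onset /n/, nucleus /u/, coda ∅.

n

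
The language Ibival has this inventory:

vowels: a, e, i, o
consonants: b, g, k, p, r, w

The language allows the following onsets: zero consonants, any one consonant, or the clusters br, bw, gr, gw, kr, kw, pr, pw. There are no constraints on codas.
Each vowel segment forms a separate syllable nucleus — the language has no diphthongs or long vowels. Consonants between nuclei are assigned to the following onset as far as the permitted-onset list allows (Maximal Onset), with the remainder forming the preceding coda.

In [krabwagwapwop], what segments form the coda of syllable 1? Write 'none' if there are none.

The vowels are a, a, a, o — 4 nuclei, so 4 syllables.
/a…a/ gap (V1→V2): /bw/ is a licit onset in full, so it all attaches to the next syllable.
/a…a/ gap (V2→V3): /gw/ — entire cluster is a permitted onset → onset /gw/, coda ∅.
/a…o/ gap (V3→V4): /pw/ — entire cluster is a permitted onset → onset /pw/, coda ∅.
Syllabification: kra.bwa.gwa.pwop.
Syllable 1 is /kra/: onset /kr/, nucleus /a/, coda ∅.

none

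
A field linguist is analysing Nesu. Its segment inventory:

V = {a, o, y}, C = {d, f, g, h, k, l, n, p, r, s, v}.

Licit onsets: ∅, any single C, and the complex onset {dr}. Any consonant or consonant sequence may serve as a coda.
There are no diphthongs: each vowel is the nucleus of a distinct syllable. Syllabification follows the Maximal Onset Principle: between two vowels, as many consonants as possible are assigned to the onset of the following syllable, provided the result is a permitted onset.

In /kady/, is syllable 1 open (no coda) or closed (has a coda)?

open

Nuclei (vowels): a, y → 2 syllables.
Between /a/ (V1) and /y/ (V2): just /d/ — single C goes to the following onset.
Putting it together: ka.dy.
Syllable 1 is /ka/; it ends in its nucleus with no coda, so it is open.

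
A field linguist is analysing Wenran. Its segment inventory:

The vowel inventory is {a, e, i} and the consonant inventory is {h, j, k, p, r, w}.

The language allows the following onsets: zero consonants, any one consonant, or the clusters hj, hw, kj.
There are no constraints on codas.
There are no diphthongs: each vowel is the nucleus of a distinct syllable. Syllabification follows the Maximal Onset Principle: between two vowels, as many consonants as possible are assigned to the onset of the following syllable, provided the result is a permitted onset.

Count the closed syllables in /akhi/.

The vowels are a, i — 2 nuclei, so 2 syllables.
Between /a/ (V1) and /i/ (V2): /kh/ — longest licit onset from the right is /h/, leaving /k/ as coda.
So the parse is ak.hi.
Classifying each syllable: /ak/ (closed), /hi/ (open).
Closed syllables: 1.

1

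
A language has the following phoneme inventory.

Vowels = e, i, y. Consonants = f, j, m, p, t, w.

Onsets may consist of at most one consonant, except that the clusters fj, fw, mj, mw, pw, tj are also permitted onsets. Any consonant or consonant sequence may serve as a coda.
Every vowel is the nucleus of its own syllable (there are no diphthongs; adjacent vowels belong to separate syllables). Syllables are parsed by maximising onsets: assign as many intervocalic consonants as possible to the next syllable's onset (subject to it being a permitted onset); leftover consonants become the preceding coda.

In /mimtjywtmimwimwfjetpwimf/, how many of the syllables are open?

1

Vowels present: i, y, i, i, e, i; each is a nucleus, giving 6 syllables.
V1 /i/ – V2 /y/: /mtj/; trying suffixes from longest down, /tj/ is the first permitted one, so coda /m/ | onset /tj/.
V2 /y/ – V3 /i/: /wtm/ — longest licit onset from the right is /m/, leaving /wt/ as coda.
V3 /i/ – V4 /i/: /mw/ is a licit onset in full, so it all attaches to the next syllable.
V4 /i/ – V5 /e/: /mwfj/ — longest licit onset from the right is /fj/, leaving /mw/ as coda.
V5 /e/ – V6 /i/: /tpw/ splits as /t/ + /pw/ (/pw/ is the longest suffix that is a licit onset).
Syllabification: mim.tjywt.mi.mwimw.fjet.pwimf.
Classifying each syllable: /mim/ (closed), /tjywt/ (closed), /mi/ (open), /mwimw/ (closed), /fjet/ (closed), /pwimf/ (closed).
Open syllables: 1.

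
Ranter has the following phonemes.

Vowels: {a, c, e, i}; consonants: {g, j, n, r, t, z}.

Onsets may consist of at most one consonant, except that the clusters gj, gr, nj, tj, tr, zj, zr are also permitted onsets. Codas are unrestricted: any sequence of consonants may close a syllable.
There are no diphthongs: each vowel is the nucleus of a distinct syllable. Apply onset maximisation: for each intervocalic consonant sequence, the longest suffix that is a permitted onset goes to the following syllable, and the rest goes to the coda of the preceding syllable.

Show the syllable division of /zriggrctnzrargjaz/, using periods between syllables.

The vowels are i, c, a, a — 4 nuclei, so 4 syllables.
V1 /i/ – V2 /c/: cluster /ggr/ — the longest permitted-onset suffix is /gr/; onset = /gr/, preceding coda = /g/.
V2 /c/ – V3 /a/: /tnzr/ — longest licit onset from the right is /zr/, leaving /tn/ as coda.
V3 /a/ – V4 /a/: cluster /rgj/ — the longest permitted-onset suffix is /gj/; onset = /gj/, preceding coda = /r/.

zrig.grctn.zrar.gjaz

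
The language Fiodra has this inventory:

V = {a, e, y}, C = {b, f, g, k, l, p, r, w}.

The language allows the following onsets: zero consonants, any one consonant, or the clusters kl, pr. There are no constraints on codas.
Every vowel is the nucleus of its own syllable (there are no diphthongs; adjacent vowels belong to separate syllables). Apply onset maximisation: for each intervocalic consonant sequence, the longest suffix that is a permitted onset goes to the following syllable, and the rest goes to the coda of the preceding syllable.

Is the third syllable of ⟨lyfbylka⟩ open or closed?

Vowels present: y, y, a; each is a nucleus, giving 3 syllables.
σ1/σ2 boundary: /fb/; trying suffixes from longest down, /b/ is the first permitted one, so coda /f/ | onset /b/.
σ2/σ3 boundary: cluster /lk/ — the longest permitted-onset suffix is /k/; onset = /k/, preceding coda = /l/.
Putting it together: lyf.byl.ka.
Syllable 3 is /ka/; it ends in its nucleus with no coda, so it is open.

open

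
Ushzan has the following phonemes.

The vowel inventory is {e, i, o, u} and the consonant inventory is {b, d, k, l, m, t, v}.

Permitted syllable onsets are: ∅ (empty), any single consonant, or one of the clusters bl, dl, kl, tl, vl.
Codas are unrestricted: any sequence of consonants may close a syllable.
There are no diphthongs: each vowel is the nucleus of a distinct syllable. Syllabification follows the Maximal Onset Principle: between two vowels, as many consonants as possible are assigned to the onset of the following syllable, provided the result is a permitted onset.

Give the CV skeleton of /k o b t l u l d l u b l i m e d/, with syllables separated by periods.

Vowels present: o, u, u, i, e; each is a nucleus, giving 5 syllables.
σ1/σ2 boundary: /btl/ splits as /b/ + /tl/ (/tl/ is the longest suffix that is a licit onset).
σ2/σ3 boundary: /ldl/ splits as /l/ + /dl/ (/dl/ is the longest suffix that is a licit onset).
σ3/σ4 boundary: /bl/ is a licit onset in full, so it all attaches to the next syllable.
σ4/σ5 boundary: /m/ is a single consonant, so it becomes the next onset.
So the parse is kob.tlul.dlu.bli.med.
Mapping each syllable to C/V: /kob/ → CVC, /tlul/ → CCVC, /dlu/ → CCV, /bli/ → CCV, /med/ → CVC.

CVC.CCVC.CCV.CCV.CVC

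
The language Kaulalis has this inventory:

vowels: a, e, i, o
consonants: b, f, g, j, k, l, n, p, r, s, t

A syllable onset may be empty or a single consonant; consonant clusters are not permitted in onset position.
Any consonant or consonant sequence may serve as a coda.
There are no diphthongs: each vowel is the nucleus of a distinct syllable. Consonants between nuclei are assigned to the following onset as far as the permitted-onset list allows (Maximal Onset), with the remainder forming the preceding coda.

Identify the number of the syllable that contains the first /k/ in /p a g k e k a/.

Vowels present: a, e, a; each is a nucleus, giving 3 syllables.
Between /a/ (V1) and /e/ (V2): /gk/ — longest licit onset from the right is /k/, leaving /g/ as coda.
Between /e/ (V2) and /a/ (V3): just /k/ — single C goes to the following onset.
So the parse is pag.ke.ka.
The first /k/ is in the onset of syllable 2 (/ke/).

2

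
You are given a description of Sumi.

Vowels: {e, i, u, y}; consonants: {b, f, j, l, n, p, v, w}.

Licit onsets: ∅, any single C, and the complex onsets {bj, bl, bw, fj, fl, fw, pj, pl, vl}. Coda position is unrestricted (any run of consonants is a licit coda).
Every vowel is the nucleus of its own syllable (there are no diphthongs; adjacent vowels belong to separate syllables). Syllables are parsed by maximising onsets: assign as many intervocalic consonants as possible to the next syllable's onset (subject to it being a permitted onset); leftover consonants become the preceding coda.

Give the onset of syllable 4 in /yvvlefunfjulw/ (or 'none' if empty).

The vowels are y, e, u, u — 4 nuclei, so 4 syllables.
V1 /y/ – V2 /e/: /vvl/ splits as /v/ + /vl/ (/vl/ is the longest suffix that is a licit onset).
V2 /e/ – V3 /u/: /f/ is a single consonant, so it becomes the next onset.
V3 /u/ – V4 /u/: /nfj/ — longest licit onset from the right is /fj/, leaving /n/ as coda.
So the parse is yv.vle.fun.fjulw.
Syllable 4 is /fjulw/: onset /fj/, nucleus /u/, coda /lw/.

fj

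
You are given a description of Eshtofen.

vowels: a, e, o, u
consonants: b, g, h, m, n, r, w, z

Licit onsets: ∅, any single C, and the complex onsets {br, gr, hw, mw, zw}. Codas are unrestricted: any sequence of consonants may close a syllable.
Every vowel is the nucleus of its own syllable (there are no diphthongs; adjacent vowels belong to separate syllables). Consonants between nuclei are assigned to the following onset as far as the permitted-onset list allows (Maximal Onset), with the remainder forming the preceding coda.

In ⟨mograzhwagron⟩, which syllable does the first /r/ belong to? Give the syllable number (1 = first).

Nuclei (vowels): o, a, a, o → 4 syllables.
σ1/σ2 boundary: /gr/ is a licit onset in full, so it all attaches to the next syllable.
σ2/σ3 boundary: /zhw/ — longest licit onset from the right is /hw/, leaving /z/ as coda.
σ3/σ4 boundary: /gr/ — entire cluster is a permitted onset → onset /gr/, coda ∅.
Putting it together: mo.graz.hwa.gron.
The first /r/ is in the onset of syllable 2 (/graz/).

2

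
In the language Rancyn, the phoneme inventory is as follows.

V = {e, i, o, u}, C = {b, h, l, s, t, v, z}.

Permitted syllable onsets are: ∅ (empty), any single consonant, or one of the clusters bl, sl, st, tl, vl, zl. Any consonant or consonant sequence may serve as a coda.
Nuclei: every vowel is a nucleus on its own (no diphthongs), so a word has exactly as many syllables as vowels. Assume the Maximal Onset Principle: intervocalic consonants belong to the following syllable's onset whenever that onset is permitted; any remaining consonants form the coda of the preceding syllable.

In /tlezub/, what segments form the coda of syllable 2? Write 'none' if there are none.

The vowels are e, u — 2 nuclei, so 2 syllables.
/e…u/ gap (V1→V2): /z/ is a single consonant, so it becomes the next onset.
Syllabification: tle.zub.
Syllable 2 is /zub/: onset /z/, nucleus /u/, coda /b/.

b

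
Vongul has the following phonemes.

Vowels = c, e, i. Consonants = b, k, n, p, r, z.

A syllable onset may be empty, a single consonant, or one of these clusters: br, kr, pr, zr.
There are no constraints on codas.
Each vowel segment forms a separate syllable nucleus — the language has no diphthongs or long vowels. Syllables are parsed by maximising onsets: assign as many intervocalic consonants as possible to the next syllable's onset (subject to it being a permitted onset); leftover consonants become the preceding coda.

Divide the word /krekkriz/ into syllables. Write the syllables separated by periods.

krek.kriz

Nuclei (vowels): e, i → 2 syllables.
V1 /e/ – V2 /i/: /kkr/ splits as /k/ + /kr/ (/kr/ is the longest suffix that is a licit onset).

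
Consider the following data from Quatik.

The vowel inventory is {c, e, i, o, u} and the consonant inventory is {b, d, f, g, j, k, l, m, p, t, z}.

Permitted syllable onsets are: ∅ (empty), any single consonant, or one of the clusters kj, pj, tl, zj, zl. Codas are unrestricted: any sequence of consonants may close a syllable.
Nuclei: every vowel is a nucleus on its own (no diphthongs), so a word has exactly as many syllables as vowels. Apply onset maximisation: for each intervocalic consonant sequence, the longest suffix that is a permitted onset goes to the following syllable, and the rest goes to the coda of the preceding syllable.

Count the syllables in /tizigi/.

3

The vowels are i, i, i — 3 nuclei, so 3 syllables.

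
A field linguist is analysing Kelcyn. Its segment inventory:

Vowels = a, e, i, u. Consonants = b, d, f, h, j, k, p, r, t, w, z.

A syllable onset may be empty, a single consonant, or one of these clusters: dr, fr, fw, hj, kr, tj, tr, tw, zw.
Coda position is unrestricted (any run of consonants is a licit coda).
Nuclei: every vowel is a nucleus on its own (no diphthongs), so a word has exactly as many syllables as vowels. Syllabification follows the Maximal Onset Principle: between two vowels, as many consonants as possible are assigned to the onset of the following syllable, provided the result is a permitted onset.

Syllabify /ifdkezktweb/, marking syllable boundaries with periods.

Nuclei (vowels): i, e, e → 3 syllables.
Between /i/ (V1) and /e/ (V2): /fdk/ splits as /fd/ + /k/ (/k/ is the longest suffix that is a licit onset).
Between /e/ (V2) and /e/ (V3): /zktw/ splits as /zk/ + /tw/ (/tw/ is the longest suffix that is a licit onset).

ifd.kezk.tweb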